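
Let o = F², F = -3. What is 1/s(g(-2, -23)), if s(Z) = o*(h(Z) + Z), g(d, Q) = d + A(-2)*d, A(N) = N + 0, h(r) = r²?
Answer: 1/54 ≈ 0.018519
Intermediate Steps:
o = 9 (o = (-3)² = 9)
A(N) = N
g(d, Q) = -d (g(d, Q) = d - 2*d = -d)
s(Z) = 9*Z + 9*Z² (s(Z) = 9*(Z² + Z) = 9*(Z + Z²) = 9*Z + 9*Z²)
1/s(g(-2, -23)) = 1/(9*(-1*(-2))*(1 - 1*(-2))) = 1/(9*2*(1 + 2)) = 1/(9*2*3) = 1/54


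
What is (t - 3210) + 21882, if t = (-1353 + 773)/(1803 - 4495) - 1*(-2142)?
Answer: 14007967/673 ≈ 20814.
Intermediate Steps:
t = 1441711/673 (t = -580/(-2692) + 2142 = -580*(-1/2692) + 2142 = 145/673 + 2142 = 1441711/673 ≈ 2142.2)
(t - 3210) + 21882 = (1441711/673 - 3210) + 21882 = -718619/673 + 21882 = 14007967/673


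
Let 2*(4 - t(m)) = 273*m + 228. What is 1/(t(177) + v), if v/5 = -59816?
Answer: -2/646701 ≈ -3.0926e-6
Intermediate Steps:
t(m) = -110 - 273*m/2 (t(m) = 4 - (273*m + 228)/2 = 4 - (228 + 273*m)/2 = 4 + (-114 - 273*m/2) = -110 - 273*m/2)
v = -299080 (v = 5*(-59816) = -299080)
1/(t(177) + v) = 1/((-110 - 273/2*177) - 299080) = 1/((-110 - 48321/2) - 299080) = 1/(-48541/2 - 299080) = 1/(-646701/2) = -2/646701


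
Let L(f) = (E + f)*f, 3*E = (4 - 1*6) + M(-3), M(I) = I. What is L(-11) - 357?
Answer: -653/3 ≈ -217.67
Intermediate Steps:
E = -5/3 (E = ((4 - 1*6) - 3)/3 = ((4 - 6) - 3)/3 = (-2 - 3)/3 = (⅓)*(-5) = -5/3 ≈ -1.6667)
L(f) = f*(-5/3 + f) (L(f) = (-5/3 + f)*f = f*(-5/3 + f))
L(-11) - 357 = (⅓)*(-11)*(-5 + 3*(-11)) - 357 = (⅓)*(-11)*(-5 - 33) - 357 = (⅓)*(-11)*(-38) - 357 = 418/3 - 357 = -653/3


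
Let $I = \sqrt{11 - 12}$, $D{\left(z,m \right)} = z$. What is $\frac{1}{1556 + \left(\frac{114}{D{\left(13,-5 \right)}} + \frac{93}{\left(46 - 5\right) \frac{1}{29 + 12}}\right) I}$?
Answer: $\frac{262964}{410922313} - \frac{17199 i}{410922313} \approx 0.00063994 - 4.1855 \cdot 10^{-5} i$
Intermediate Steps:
$I = i$ ($I = \sqrt{-1} = i \approx 1.0 i$)
$\frac{1}{1556 + \left(\frac{114}{D{\left(13,-5 \right)}} + \frac{93}{\left(46 - 5\right) \frac{1}{29 + 12}}\right) I} = \frac{1}{1556 + \left(\frac{114}{13} + \frac{93}{\left(46 - 5\right) \frac{1}{29 + 12}}\right) i} = \frac{1}{1556 + \left(114 \cdot \frac{1}{13} + \frac{93}{41 \cdot \frac{1}{41}}\right) i} = \frac{1}{1556 + \left(\frac{114}{13} + \frac{93}{41 \cdot \frac{1}{41}}\right) i} = \frac{1}{1556 + \left(\frac{114}{13} + \frac{93}{1}\right) i} = \frac{1}{1556 + \left(\frac{114}{13} + 93 \cdot 1\right) i} = \frac{1}{1556 + \left(\frac{114}{13} + 93\right) i} = \frac{1}{1556 + \frac{1323 i}{13}} = \frac{169 \left(1556 - \frac{1323 i}{13}\right)}{410922313}$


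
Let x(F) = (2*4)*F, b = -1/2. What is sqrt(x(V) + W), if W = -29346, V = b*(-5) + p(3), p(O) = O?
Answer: 7*I*sqrt(598) ≈ 171.18*I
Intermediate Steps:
b = -1/2 (b = -1*1/2 = -1/2 ≈ -0.50000)
V = 11/2 (V = -1/2*(-5) + 3 = 5/2 + 3 = 11/2 ≈ 5.5000)
x(F) = 8*F
sqrt(x(V) + W) = sqrt(8*(11/2) - 29346) = sqrt(44 - 29346) = sqrt(-29302) = 7*I*sqrt(598)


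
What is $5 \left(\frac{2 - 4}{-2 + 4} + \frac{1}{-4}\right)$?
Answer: $- \frac{25}{4} \approx -6.25$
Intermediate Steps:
$5 \left(\frac{2 - 4}{-2 + 4} + \frac{1}{-4}\right) = 5 \left(- \frac{2}{2} - \frac{1}{4}\right) = 5 \left(\left(-2\right) \frac{1}{2} - \frac{1}{4}\right) = 5 \left(-1 - \frac{1}{4}\right) = 5 \left(- \frac{5}{4}\right) = - \frac{25}{4}$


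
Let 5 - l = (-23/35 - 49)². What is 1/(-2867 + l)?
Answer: -1225/6526594 ≈ -0.00018769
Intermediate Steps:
l = -3014519/1225 (l = 5 - (-23/35 - 49)² = 5 - (-1738/35)² = 5 - 1*3020644/1225 = 5 - 3020644/1225 = -3014519/1225 ≈ -2460.8)
1/(-2867 + l) = 1/(-2867 - 3014519/1225) = 1/(-6526594/1225) = -1225/6526594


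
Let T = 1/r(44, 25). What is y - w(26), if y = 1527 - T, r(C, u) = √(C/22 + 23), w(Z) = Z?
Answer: 7504/5 ≈ 1500.8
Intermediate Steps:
r(C, u) = √(23 + C/22) (r(C, u) = √(C*(1/22) + 23) = √(C/22 + 23) = √(23 + C/22))
T = ⅕ (T = 1/(√(11132 + 22*44)/22) = 1/(√(11132 + 968)/22) = 1/(√12100/22) = 1/((1/22)*110) = 1/5 = ⅕ ≈ 0.20000)
y = 7634/5 (y = 1527 - 1*⅕ = 1527 - ⅕ = 7634/5 ≈ 1526.8)
y - w(26) = 7634/5 - 1*26 = 7634/5 - 26 = 7504/5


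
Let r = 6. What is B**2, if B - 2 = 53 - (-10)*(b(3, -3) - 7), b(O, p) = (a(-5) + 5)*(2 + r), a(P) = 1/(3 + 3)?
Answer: 1428025/9 ≈ 1.5867e+5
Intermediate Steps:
a(P) = 1/6
b(O, p) = 124/3 (b(O, p) = (1/6 + 5)*(2 + 6) = (31/6)*8 = 124/3)
B = 1195/3 (B = 2 + (53 - (-10)*(124/3 - 7)) = 2 + (53 - (-10)*103/3) = 2 + (53 - 1*(-1030/3)) = 2 + (53 + 1030/3) = 2 + 1189/3 = 1195/3 ≈ 398.33)
B**2 = (1195/3)**2 = 1428025/9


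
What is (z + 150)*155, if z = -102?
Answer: 7440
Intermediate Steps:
(z + 150)*155 = (-102 + 150)*155 = 48*155 = 7440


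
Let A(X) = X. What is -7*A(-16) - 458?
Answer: -346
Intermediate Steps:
-7*A(-16) - 458 = -7*(-16) - 458 = 112 - 458 = -346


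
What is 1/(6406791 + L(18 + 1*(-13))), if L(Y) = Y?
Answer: 1/6406796 ≈ 1.5608e-7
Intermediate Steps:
1/(6406791 + L(18 + 1*(-13))) = 1/(6406791 + (18 + 1*(-13))) = 1/(6406791 + (18 - 13)) = 1/(6406791 + 5) = 1/6406796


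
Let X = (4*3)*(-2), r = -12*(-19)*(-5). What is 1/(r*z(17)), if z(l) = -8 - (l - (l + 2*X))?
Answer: 1/63840 ≈ 1.5664e-5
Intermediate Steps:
r = -1140 (r = 228*(-5) = -1140)
X = -24 (X = 12*(-2) = -24)
z(l) = -56 (z(l) = -8 - (l - (l + 2*(-24))) = -8 - (l - (l - 48)) = -8 - (l - (-48 + l)) = -8 - (l + (48 - l)) = -8 - 1*48 = -8 - 48 = -56)
1/(r*z(17)) = 1/(-1140*(-56)) = -1/1140*(-1/56) = 1/63840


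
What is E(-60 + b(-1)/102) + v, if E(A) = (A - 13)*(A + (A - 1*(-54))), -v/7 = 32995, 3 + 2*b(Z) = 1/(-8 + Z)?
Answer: -47644194853/210681 ≈ -2.2614e+5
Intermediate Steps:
b(Z) = -3/2 + 1/(2*(-8 + Z))
v = -230965 (v = -7*32995 = -230965)
E(A) = (-13 + A)*(54 + 2*A) (E(A) = (-13 + A)*(A + (A + 54)) = (-13 + A)*(A + (54 + A)) = (-13 + A)*(54 + 2*A))
E(-60 + b(-1)/102) + v = (-702 + 2*(-60 + ((25 - 3*(-1))/(2*(-8 - 1)))/102)² + 28*(-60 + ((25 - 3*(-1))/(2*(-8 - 1)))/102)) - 230965 = (-702 + 2*(-60 + ((½)*(25 + 3)/(-9))*(1/102))² + 28*(-60 + ((½)*(25 + 3)/(-9))*(1/102))) - 230965 = (-702 + 2*(-60 + ((½)*(-⅑)*28)*(1/102))² + 28*(-60 + ((½)*(-⅑)*28)*(1/102))) - 230965 = (-702 + 2*(-60 - 14/9*1/102)² + 28*(-60 - 14/9*1/102)) - 230965 = (-702 + 2*(-60 - 7/459)² + 28*(-60 - 7/459)) - 230965 = (-702 + 2*(-27547/459)² + 28*(-27547/459)) - 230965 = (-702 + 2*(758837209/210681) - 771316/459) - 230965 = (-702 + 1517674418/210681 - 771316/459) - 230965 = 1015742312/210681 - 230965 = -47644194853/210681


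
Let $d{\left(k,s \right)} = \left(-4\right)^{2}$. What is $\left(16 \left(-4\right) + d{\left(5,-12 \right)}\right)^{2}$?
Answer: $2304$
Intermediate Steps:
$d{\left(k,s \right)} = 16$
$\left(16 \left(-4\right) + d{\left(5,-12 \right)}\right)^{2} = \left(16 \left(-4\right) + 16\right)^{2} = \left(-64 + 16\right)^{2} = \left(-48\right)^{2} = 2304$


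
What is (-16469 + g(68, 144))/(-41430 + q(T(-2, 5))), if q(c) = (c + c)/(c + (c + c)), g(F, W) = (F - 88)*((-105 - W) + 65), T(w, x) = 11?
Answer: 38367/124288 ≈ 0.30869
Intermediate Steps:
g(F, W) = (-88 + F)*(-40 - W)
q(c) = ⅔ (q(c) = (2*c)/(c + 2*c) = (2*c)/((3*c)) = (2*c)*(1/(3*c)) = ⅔)
(-16469 + g(68, 144))/(-41430 + q(T(-2, 5))) = (-16469 + (3520 - 40*68 + 88*144 - 1*68*144))/(-41430 + ⅔) = (-16469 + (3520 - 2720 + 12672 - 9792))/(-124288/3) = (-16469 + 3680)*(-3/124288) = -12789*(-3/124288) = 38367/124288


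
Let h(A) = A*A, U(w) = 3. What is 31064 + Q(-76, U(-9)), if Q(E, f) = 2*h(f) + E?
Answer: 31006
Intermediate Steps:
h(A) = A**2
Q(E, f) = E + 2*f**2 (Q(E, f) = 2*f**2 + E = E + 2*f**2)
31064 + Q(-76, U(-9)) = 31064 + (-76 + 2*3**2) = 31064 + (-76 + 2*9) = 31064 + (-76 + 18) = 31064 - 58 = 31006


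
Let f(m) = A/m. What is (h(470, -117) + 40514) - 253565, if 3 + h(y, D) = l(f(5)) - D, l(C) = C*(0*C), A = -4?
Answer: -212937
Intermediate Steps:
f(m) = -4/m
l(C) = 0 (l(C) = C*0 = 0)
h(y, D) = -3 - D (h(y, D) = -3 + (0 - D) = -3 - D)
(h(470, -117) + 40514) - 253565 = ((-3 - 1*(-117)) + 40514) - 253565 = ((-3 + 117) + 40514) - 253565 = (114 + 40514) - 253565 = 40628 - 253565 = -212937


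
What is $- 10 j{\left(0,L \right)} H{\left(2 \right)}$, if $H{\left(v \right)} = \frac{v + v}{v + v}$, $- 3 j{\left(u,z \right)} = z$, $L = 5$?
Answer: $\frac{50}{3} \approx 16.667$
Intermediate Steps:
$j{\left(u,z \right)} = - \frac{z}{3}$
$H{\left(v \right)} = 1$ ($H{\left(v \right)} = \frac{2 v}{2 v} = 2 v \frac{1}{2 v} = 1$)
$- 10 j{\left(0,L \right)} H{\left(2 \right)} = - 10 \left(\left(- \frac{1}{3}\right) 5\right) 1 = \left(-10\right) \left(- \frac{5}{3}\right) 1 = \frac{50}{3} \cdot 1 = \frac{50}{3}$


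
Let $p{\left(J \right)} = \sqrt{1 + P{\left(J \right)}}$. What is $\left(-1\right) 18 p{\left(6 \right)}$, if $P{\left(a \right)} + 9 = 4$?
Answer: $- 36 i \approx - 36.0 i$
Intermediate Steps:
$P{\left(a \right)} = -5$ ($P{\left(a \right)} = -9 + 4 = -5$)
$p{\left(J \right)} = 2 i$ ($p{\left(J \right)} = \sqrt{1 - 5} = \sqrt{-4} = 2 i$)
$\left(-1\right) 18 p{\left(6 \right)} = \left(-1\right) 18 \cdot 2 i = - 18 \cdot 2 i = - 36 i$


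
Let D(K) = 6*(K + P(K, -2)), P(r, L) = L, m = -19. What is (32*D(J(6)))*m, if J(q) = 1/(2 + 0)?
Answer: 5472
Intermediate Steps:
J(q) = ½ (J(q) = 1/2 = ½)
D(K) = -12 + 6*K (D(K) = 6*(K - 2) = 6*(-2 + K) = -12 + 6*K)
(32*D(J(6)))*m = (32*(-12 + 6*(½)))*(-19) = (32*(-12 + 3))*(-19) = (32*(-9))*(-19) = -288*(-19) = 5472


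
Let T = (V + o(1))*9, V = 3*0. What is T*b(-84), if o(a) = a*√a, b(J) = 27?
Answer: 243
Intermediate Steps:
o(a) = a^(3/2)
V = 0
T = 9 (T = (0 + 1^(3/2))*9 = (0 + 1)*9 = 1*9 = 9)
T*b(-84) = 9*27 = 243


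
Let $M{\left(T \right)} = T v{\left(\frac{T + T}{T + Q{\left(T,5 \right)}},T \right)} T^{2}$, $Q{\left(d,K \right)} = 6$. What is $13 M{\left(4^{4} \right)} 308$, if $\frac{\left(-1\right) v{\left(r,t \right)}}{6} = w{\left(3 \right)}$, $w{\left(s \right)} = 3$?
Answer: $-1209167511552$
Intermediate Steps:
$v{\left(r,t \right)} = -18$ ($v{\left(r,t \right)} = \left(-6\right) 3 = -18$)
$M{\left(T \right)} = - 18 T^{3}$ ($M{\left(T \right)} = T \left(-18\right) T^{2} = - 18 T T^{2} = - 18 T^{3}$)
$13 M{\left(4^{4} \right)} 308 = 13 \left(- 18 \left(4^{4}\right)^{3}\right) 308 = 13 \left(- 18 \cdot 256^{3}\right) 308 = 13 \left(\left(-18\right) 16777216\right) 308 = 13 \left(-301989888\right) 308 = \left(-3925868544\right) 308 = -1209167511552$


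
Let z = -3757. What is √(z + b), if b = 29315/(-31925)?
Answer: 2*I*√38300914145/6385 ≈ 61.302*I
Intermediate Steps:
b = -5863/6385 (b = 29315*(-1/31925) = -5863/6385 ≈ -0.91825)
√(z + b) = √(-3757 - 5863/6385) = √(-23994308/6385) = 2*I*√38300914145/6385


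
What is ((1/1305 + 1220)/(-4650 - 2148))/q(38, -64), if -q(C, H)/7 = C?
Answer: 227443/337112820 ≈ 0.00067468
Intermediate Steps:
q(C, H) = -7*C
((1/1305 + 1220)/(-4650 - 2148))/q(38, -64) = ((1/1305 + 1220)/(-4650 - 2148))/((-7*38)) = ((1/1305 + 1220)/(-6798))/(-266) = ((1592101/1305)*(-1/6798))*(-1/266) = -1592101/8871390*(-1/266) = 227443/337112820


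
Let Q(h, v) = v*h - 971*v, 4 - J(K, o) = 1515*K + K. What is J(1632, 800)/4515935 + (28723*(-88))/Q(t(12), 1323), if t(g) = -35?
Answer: 4060850667568/3005214748515 ≈ 1.3513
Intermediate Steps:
J(K, o) = 4 - 1516*K (J(K, o) = 4 - (1515*K + K) = 4 - 1516*K)
Q(h, v) = -971*v + h*v (Q(h, v) = h*v - 971*v = -971*v + h*v)
J(1632, 800)/4515935 + (28723*(-88))/Q(t(12), 1323) = (4 - 1516*1632)/4515935 + (28723*(-88))/((1323*(-971 - 35))) = (4 - 2474112)*(1/4515935) - 2527624/(1323*(-1006)) = -2474108*1/4515935 - 2527624/(-1330938) = -2474108/4515935 - 2527624*(-1/1330938) = -2474108/4515935 + 1263812/665469 = 4060850667568/3005214748515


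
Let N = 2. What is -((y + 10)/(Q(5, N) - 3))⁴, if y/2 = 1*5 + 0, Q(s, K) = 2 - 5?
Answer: -10000/81 ≈ -123.46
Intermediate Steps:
Q(s, K) = -3
y = 10 (y = 2*(1*5 + 0) = 2*(5 + 0) = 2*5 = 10)
-((y + 10)/(Q(5, N) - 3))⁴ = -((10 + 10)/(-3 - 3))⁴ = -(20/(-6))⁴ = -(20*(-⅙))⁴ = -(-10/3)⁴ = -1*10000/81 = -10000/81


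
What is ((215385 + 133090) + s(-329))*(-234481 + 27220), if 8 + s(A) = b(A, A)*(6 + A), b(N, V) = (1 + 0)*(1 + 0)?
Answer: -72156673584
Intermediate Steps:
b(N, V) = 1 (b(N, V) = 1*1 = 1)
s(A) = -2 + A (s(A) = -8 + 1*(6 + A) = -8 + (6 + A) = -2 + A)
((215385 + 133090) + s(-329))*(-234481 + 27220) = ((215385 + 133090) + (-2 - 329))*(-234481 + 27220) = (348475 - 331)*(-207261) = 348144*(-207261) = -72156673584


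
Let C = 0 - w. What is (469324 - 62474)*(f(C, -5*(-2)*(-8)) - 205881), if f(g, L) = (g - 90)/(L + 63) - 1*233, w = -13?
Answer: -1425545847850/17 ≈ -8.3856e+10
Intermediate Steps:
C = 13 (C = 0 - 1*(-13) = 0 + 13 = 13)
f(g, L) = -233 + (-90 + g)/(63 + L) (f(g, L) = (-90 + g)/(63 + L) - 233 = -233 + (-90 + g)/(63 + L))
(469324 - 62474)*(f(C, -5*(-2)*(-8)) - 205881) = (469324 - 62474)*((-14769 + 13 - 233*(-5*(-2))*(-8))/(63 - 5*(-2)*(-8)) - 205881) = 406850*((-14769 + 13 - 2330*(-8))/(63 + 10*(-8)) - 205881) = 406850*((-14769 + 13 - 233*(-80))/(63 - 80) - 205881) = 406850*((-14769 + 13 + 18640)/(-17) - 205881) = 406850*(-1/17*3884 - 205881) = 406850*(-3884/17 - 205881) = 406850*(-3503861/17) = -1425545847850/17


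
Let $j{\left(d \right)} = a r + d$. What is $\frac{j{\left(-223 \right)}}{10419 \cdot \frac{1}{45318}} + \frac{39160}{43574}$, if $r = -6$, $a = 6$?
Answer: $- \frac{85172633958}{75666251} \approx -1125.6$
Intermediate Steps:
$j{\left(d \right)} = -36 + d$ ($j{\left(d \right)} = 6 \left(-6\right) + d = -36 + d$)
$\frac{j{\left(-223 \right)}}{10419 \cdot \frac{1}{45318}} + \frac{39160}{43574} = \frac{-36 - 223}{10419 \cdot \frac{1}{45318}} + \frac{39160}{43574} = - \frac{259}{10419 \cdot \frac{1}{45318}} + 39160 \cdot \frac{1}{43574} = - \frac{259}{\frac{3473}{15106}} + \frac{19580}{21787} = \left(-259\right) \frac{15106}{3473} + \frac{19580}{21787} = - \frac{3912454}{3473} + \frac{19580}{21787} = - \frac{85172633958}{75666251}$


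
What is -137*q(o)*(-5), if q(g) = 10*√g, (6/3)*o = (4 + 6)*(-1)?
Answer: 6850*I*√5 ≈ 15317.0*I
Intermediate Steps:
o = -5 (o = ((4 + 6)*(-1))/2 = (10*(-1))/2 = (½)*(-10) = -5)
-137*q(o)*(-5) = -1370*√(-5)*(-5) = -1370*I*√5*(-5) = 6850*I*√5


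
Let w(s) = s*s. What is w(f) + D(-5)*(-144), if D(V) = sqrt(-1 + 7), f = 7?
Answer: 49 - 144*sqrt(6) ≈ -303.73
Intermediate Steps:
w(s) = s**2
D(V) = sqrt(6)
w(f) + D(-5)*(-144) = 7**2 + sqrt(6)*(-144) = 49 - 144*sqrt(6)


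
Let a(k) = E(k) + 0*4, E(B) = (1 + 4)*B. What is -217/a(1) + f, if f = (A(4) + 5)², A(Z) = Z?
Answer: 188/5 ≈ 37.600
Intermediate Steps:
E(B) = 5*B
f = 81 (f = (4 + 5)² = 9² = 81)
a(k) = 5*k (a(k) = 5*k + 0*4 = 5*k + 0 = 5*k)
-217/a(1) + f = -217/(5*1) + 81 = -217/5 + 81 = 188/5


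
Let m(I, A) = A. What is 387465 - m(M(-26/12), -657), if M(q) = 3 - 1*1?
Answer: 388122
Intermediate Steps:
M(q) = 2 (M(q) = 3 - 1 = 2)
387465 - m(M(-26/12), -657) = 387465 - 1*(-657) = 387465 + 657 = 388122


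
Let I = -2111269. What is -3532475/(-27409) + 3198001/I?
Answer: 7370350951366/57867772021 ≈ 127.37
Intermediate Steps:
-3532475/(-27409) + 3198001/I = -3532475/(-27409) + 3198001/(-2111269) = -3532475*(-1/27409) + 3198001*(-1/2111269) = 3532475/27409 - 3198001/2111269 = 7370350951366/57867772021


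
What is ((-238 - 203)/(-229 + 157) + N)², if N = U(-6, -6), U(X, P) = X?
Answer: 1/64 ≈ 0.015625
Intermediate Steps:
N = -6
((-238 - 203)/(-229 + 157) + N)² = ((-238 - 203)/(-229 + 157) - 6)² = (-441/(-72) - 6)² = (-441*(-1/72) - 6)² = (49/8 - 6)² = (⅛)² = 1/64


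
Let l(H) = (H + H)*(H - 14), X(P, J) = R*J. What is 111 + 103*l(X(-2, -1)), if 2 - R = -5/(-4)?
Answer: 19119/8 ≈ 2389.9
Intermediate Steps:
R = 3/4 (R = 2 - (-5)/(-4) = 2 - (-5)*(-1)/4 = 2 - 1*5/4 = 2 - 5/4 = 3/4 ≈ 0.75000)
X(P, J) = 3*J/4
l(H) = 2*H*(-14 + H) (l(H) = (2*H)*(-14 + H) = 2*H*(-14 + H))
111 + 103*l(X(-2, -1)) = 111 + 103*(2*((3/4)*(-1))*(-14 + (3/4)*(-1))) = 111 + 103*(2*(-3/4)*(-14 - 3/4)) = 111 + 103*(2*(-3/4)*(-59/4)) = 111 + 103*(177/8) = 111 + 18231/8 = 19119/8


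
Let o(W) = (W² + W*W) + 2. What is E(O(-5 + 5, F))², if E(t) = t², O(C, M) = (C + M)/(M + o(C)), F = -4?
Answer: 16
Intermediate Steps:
o(W) = 2 + 2*W² (o(W) = (W² + W²) + 2 = 2*W² + 2 = 2 + 2*W²)
O(C, M) = (C + M)/(2 + M + 2*C²) (O(C, M) = (C + M)/(M + (2 + 2*C²)) = (C + M)/(2 + M + 2*C²))
E(O(-5 + 5, F))² = ((((-5 + 5) - 4)/(2 - 4 + 2*(-5 + 5)²))²)² = (((0 - 4)/(2 - 4 + 2*0²))²)² = ((-4/(2 - 4 + 2*0))²)² = ((-4/(2 - 4 + 0))²)² = ((-4/(-2))²)² = ((-½*(-4))²)² = (2²)² = 4² = 16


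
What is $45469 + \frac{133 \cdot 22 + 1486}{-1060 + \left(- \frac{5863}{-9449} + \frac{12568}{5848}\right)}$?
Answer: $\frac{7545633954196}{165966407} \approx 45465.0$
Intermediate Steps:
$45469 + \frac{133 \cdot 22 + 1486}{-1060 + \left(- \frac{5863}{-9449} + \frac{12568}{5848}\right)} = 45469 + \frac{2926 + 1486}{-1060 + \left(\left(-5863\right) \left(- \frac{1}{9449}\right) + 12568 \cdot \frac{1}{5848}\right)} = 45469 + \frac{4412}{-1060 + \left(\frac{533}{859} + \frac{1571}{731}\right)} = 45469 + \frac{4412}{-1060 + \frac{1739112}{627929}} = 45469 + \frac{4412}{- \frac{663865628}{627929}} = 45469 + 4412 \left(- \frac{627929}{663865628}\right) = 45469 - \frac{692605687}{165966407} = \frac{7545633954196}{165966407}$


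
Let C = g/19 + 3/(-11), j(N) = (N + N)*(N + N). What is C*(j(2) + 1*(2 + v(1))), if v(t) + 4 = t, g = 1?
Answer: -690/209 ≈ -3.3014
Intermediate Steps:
v(t) = -4 + t
j(N) = 4*N² (j(N) = (2*N)*(2*N) = 4*N²)
C = -46/209 (C = 1/19 + 3/(-11) = 1*(1/19) + 3*(-1/11) = 1/19 - 3/11 = -46/209 ≈ -0.22010)
C*(j(2) + 1*(2 + v(1))) = -46*(4*2² + 1*(2 + (-4 + 1)))/209 = -46*(4*4 + 1*(2 - 3))/209 = -46*(16 + 1*(-1))/209 = -46*(16 - 1)/209 = -46/209*15 = -690/209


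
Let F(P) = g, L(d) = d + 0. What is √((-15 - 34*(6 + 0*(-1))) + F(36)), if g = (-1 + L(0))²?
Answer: I*√218 ≈ 14.765*I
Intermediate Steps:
L(d) = d
g = 1 (g = (-1 + 0)² = (-1)² = 1)
F(P) = 1
√((-15 - 34*(6 + 0*(-1))) + F(36)) = √((-15 - 34*(6 + 0*(-1))) + 1) = √((-15 - 34*(6 + 0)) + 1) = √((-15 - 34*6) + 1) = √((-15 - 204) + 1) = √(-219 + 1) = √(-218) = I*√218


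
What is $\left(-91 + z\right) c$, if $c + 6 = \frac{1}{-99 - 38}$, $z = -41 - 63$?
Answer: $\frac{160485}{137} \approx 1171.4$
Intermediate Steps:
$z = -104$ ($z = -41 - 63 = -104$)
$c = - \frac{823}{137}$ ($c = -6 + \frac{1}{-99 - 38} = -6 + \frac{1}{-137} = -6 - \frac{1}{137} = - \frac{823}{137} \approx -6.0073$)
$\left(-91 + z\right) c = \left(-91 - 104\right) \left(- \frac{823}{137}\right) = \left(-195\right) \left(- \frac{823}{137}\right) = \frac{160485}{137}$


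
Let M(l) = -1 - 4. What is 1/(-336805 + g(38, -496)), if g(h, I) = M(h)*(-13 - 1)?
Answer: -1/336735 ≈ -2.9697e-6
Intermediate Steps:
M(l) = -5
g(h, I) = 70 (g(h, I) = -5*(-13 - 1) = -5*(-14) = 70)
1/(-336805 + g(38, -496)) = 1/(-336805 + 70) = 1/(-336735) = -1/336735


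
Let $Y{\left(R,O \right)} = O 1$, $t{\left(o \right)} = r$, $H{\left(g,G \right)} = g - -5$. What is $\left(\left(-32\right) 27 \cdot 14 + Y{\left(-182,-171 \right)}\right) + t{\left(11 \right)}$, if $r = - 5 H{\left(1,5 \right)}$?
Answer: $-12297$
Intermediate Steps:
$H{\left(g,G \right)} = 5 + g$ ($H{\left(g,G \right)} = g + 5 = 5 + g$)
$r = -30$ ($r = - 5 \left(5 + 1\right) = \left(-5\right) 6 = -30$)
$t{\left(o \right)} = -30$
$Y{\left(R,O \right)} = O$
$\left(\left(-32\right) 27 \cdot 14 + Y{\left(-182,-171 \right)}\right) + t{\left(11 \right)} = \left(\left(-32\right) 27 \cdot 14 - 171\right) - 30 = \left(\left(-864\right) 14 - 171\right) - 30 = \left(-12096 - 171\right) - 30 = -12267 - 30 = -12297$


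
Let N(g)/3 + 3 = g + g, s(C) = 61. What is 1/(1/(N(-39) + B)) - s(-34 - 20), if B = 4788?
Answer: 4484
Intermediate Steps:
N(g) = -9 + 6*g (N(g) = -9 + 3*(g + g) = -9 + 3*(2*g) = -9 + 6*g)
1/(1/(N(-39) + B)) - s(-34 - 20) = 1/(1/((-9 + 6*(-39)) + 4788)) - 1*61 = 1/(1/((-9 - 234) + 4788)) - 61 = 1/(1/(-243 + 4788)) - 61 = 1/(1/4545) - 61 = 4545 - 61 = 4484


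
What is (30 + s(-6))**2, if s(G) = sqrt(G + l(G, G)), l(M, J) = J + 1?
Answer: (30 + I*sqrt(11))**2 ≈ 889.0 + 199.0*I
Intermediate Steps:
l(M, J) = 1 + J
s(G) = sqrt(1 + 2*G) (s(G) = sqrt(G + (1 + G)) = sqrt(1 + 2*G))
(30 + s(-6))**2 = (30 + sqrt(1 + 2*(-6)))**2 = (30 + sqrt(1 - 12))**2 = (30 + sqrt(-11))**2 = (30 + I*sqrt(11))**2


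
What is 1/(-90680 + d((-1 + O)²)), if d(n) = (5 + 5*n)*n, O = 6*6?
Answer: 1/7418570 ≈ 1.3480e-7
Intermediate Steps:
O = 36
d(n) = n*(5 + 5*n)
1/(-90680 + d((-1 + O)²)) = 1/(-90680 + 5*(-1 + 36)²*(1 + (-1 + 36)²)) = 1/(-90680 + 5*35²*(1 + 35²)) = 1/(-90680 + 5*1225*(1 + 1225)) = 1/(-90680 + 5*1225*1226) = 1/(-90680 + 7509250) = 1/7418570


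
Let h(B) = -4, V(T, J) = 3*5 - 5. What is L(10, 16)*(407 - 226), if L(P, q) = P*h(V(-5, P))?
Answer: -7240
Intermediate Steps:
V(T, J) = 10 (V(T, J) = 15 - 5 = 10)
L(P, q) = -4*P (L(P, q) = P*(-4) = -4*P)
L(10, 16)*(407 - 226) = (-4*10)*(407 - 226) = -40*181 = -7240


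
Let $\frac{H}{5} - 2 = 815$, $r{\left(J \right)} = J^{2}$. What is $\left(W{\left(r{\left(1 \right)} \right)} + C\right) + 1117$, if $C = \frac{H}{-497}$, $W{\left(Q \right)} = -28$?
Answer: $\frac{537148}{497} \approx 1080.8$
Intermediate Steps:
$H = 4085$ ($H = 10 + 5 \cdot 815 = 10 + 4075 = 4085$)
$C = - \frac{4085}{497}$ ($C = \frac{4085}{-497} = 4085 \left(- \frac{1}{497}\right) = - \frac{4085}{497} \approx -8.2193$)
$\left(W{\left(r{\left(1 \right)} \right)} + C\right) + 1117 = \left(-28 - \frac{4085}{497}\right) + 1117 = - \frac{18001}{497} + 1117 = \frac{537148}{497}$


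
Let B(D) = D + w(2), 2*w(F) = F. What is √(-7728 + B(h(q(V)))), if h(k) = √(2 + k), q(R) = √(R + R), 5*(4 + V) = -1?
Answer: √(-193175 + 5*√5*√(10 + I*√210))/5 ≈ 0.0049615 + 87.894*I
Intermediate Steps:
w(F) = F/2
V = -21/5 (V = -4 + (⅕)*(-1) = -4 - ⅕ = -21/5 ≈ -4.2000)
q(R) = √2*√R (q(R) = √(2*R) = √2*√R)
B(D) = 1 + D (B(D) = D + (½)*2 = D + 1 = 1 + D)
√(-7728 + B(h(q(V)))) = √(-7728 + (1 + √(2 + √2*√(-21/5)))) = √(-7728 + (1 + √(2 + √2*(I*√105/5)))) = √(-7728 + (1 + √(2 + I*√210/5))) = √(-7727 + √(2 + I*√210/5))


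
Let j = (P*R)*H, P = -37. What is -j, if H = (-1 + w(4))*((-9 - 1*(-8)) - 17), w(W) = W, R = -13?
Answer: 25974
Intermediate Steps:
H = -54 (H = (-1 + 4)*((-9 - 1*(-8)) - 17) = 3*((-9 + 8) - 17) = 3*(-1 - 17) = 3*(-18) = -54)
j = -25974 (j = -37*(-13)*(-54) = 481*(-54) = -25974)
-j = -1*(-25974) = 25974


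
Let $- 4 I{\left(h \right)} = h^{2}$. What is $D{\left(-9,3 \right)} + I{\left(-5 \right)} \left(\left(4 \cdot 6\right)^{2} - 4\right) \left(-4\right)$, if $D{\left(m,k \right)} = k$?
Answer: $14303$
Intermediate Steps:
$I{\left(h \right)} = - \frac{h^{2}}{4}$
$D{\left(-9,3 \right)} + I{\left(-5 \right)} \left(\left(4 \cdot 6\right)^{2} - 4\right) \left(-4\right) = 3 + - \frac{\left(-5\right)^{2}}{4} \left(\left(4 \cdot 6\right)^{2} - 4\right) \left(-4\right) = 3 + \left(- \frac{1}{4}\right) 25 \left(24^{2} - 4\right) \left(-4\right) = 3 - \frac{25 \left(576 - 4\right) \left(-4\right)}{4} = 3 - \frac{25 \cdot 572 \left(-4\right)}{4} = 3 - -14300 = 3 + 14300 = 14303$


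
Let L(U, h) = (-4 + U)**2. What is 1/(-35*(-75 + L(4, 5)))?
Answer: 1/2625 ≈ 0.00038095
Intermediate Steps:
1/(-35*(-75 + L(4, 5))) = 1/(-35*(-75 + (-4 + 4)**2)) = 1/(-35*(-75 + 0**2)) = 1/(-35*(-75 + 0)) = 1/(-35*(-75)) = 1/2625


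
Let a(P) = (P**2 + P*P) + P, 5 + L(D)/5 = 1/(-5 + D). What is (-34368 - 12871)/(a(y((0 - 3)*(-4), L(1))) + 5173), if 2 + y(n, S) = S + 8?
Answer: -377912/47783 ≈ -7.9089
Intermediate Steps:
L(D) = -25 + 5/(-5 + D)
y(n, S) = 6 + S (y(n, S) = -2 + (S + 8) = -2 + (8 + S) = 6 + S)
a(P) = P + 2*P**2 (a(P) = (P**2 + P**2) + P = 2*P**2 + P = P + 2*P**2)
(-34368 - 12871)/(a(y((0 - 3)*(-4), L(1))) + 5173) = (-34368 - 12871)/((6 + 5*(26 - 5*1)/(-5 + 1))*(1 + 2*(6 + 5*(26 - 5*1)/(-5 + 1))) + 5173) = -47239/((6 + 5*(26 - 5)/(-4))*(1 + 2*(6 + 5*(26 - 5)/(-4))) + 5173) = -47239/((6 + 5*(-1/4)*21)*(1 + 2*(6 + 5*(-1/4)*21)) + 5173) = -47239/((6 - 105/4)*(1 + 2*(6 - 105/4)) + 5173) = -47239/(-81*(1 + 2*(-81/4))/4 + 5173) = -47239/(-81*(1 - 81/2)/4 + 5173) = -47239/(-81/4*(-79/2) + 5173) = -47239/(6399/8 + 5173) = -47239/47783/8 = -47239*8/47783 = -377912/47783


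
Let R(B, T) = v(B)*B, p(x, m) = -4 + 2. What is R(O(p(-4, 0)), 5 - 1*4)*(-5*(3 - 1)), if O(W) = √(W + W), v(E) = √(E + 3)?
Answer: -20*I*√(3 + 2*I) ≈ 11.005 - 36.347*I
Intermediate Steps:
p(x, m) = -2
v(E) = √(3 + E)
O(W) = √2*√W (O(W) = √(2*W) = √2*√W)
R(B, T) = B*√(3 + B) (R(B, T) = √(3 + B)*B = B*√(3 + B))
R(O(p(-4, 0)), 5 - 1*4)*(-5*(3 - 1)) = ((√2*√(-2))*√(3 + √2*√(-2)))*(-5*(3 - 1)) = ((√2*(I*√2))*√(3 + √2*(I*√2)))*(-5*2) = ((2*I)*√(3 + 2*I))*(-10) = (2*I*√(3 + 2*I))*(-10) = -20*I*√(3 + 2*I)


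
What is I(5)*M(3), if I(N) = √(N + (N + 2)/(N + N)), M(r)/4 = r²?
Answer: 18*√570/5 ≈ 85.949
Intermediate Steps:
M(r) = 4*r²
I(N) = √(N + (2 + N)/(2*N)) (I(N) = √(N + (2 + N)/((2*N))) = √(N + (2 + N)*(1/(2*N))) = √(N + (2 + N)/(2*N)))
I(5)*M(3) = (√(2 + 4*5 + 4/5)/2)*(4*3²) = (√(2 + 20 + 4*(⅕))/2)*(4*9) = (√(2 + 20 + ⅘)/2)*36 = (√(114/5)/2)*36 = ((√570/5)/2)*36 = (√570/10)*36 = 18*√570/5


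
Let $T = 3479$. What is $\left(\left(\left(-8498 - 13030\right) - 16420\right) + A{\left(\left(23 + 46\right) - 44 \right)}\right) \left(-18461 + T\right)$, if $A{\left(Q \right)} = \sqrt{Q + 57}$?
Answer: $568536936 - 14982 \sqrt{82} \approx 5.684 \cdot 10^{8}$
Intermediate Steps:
$A{\left(Q \right)} = \sqrt{57 + Q}$
$\left(\left(\left(-8498 - 13030\right) - 16420\right) + A{\left(\left(23 + 46\right) - 44 \right)}\right) \left(-18461 + T\right) = \left(\left(\left(-8498 - 13030\right) - 16420\right) + \sqrt{57 + \left(\left(23 + 46\right) - 44\right)}\right) \left(-18461 + 3479\right) = \left(\left(-21528 - 16420\right) + \sqrt{57 + \left(69 - 44\right)}\right) \left(-14982\right) = \left(-37948 + \sqrt{57 + 25}\right) \left(-14982\right) = \left(-37948 + \sqrt{82}\right) \left(-14982\right) = 568536936 - 14982 \sqrt{82}$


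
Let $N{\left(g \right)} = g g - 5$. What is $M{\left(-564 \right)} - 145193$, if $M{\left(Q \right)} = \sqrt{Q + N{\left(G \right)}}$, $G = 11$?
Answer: $-145193 + 8 i \sqrt{7} \approx -1.4519 \cdot 10^{5} + 21.166 i$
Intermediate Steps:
$N{\left(g \right)} = -5 + g^{2}$ ($N{\left(g \right)} = g^{2} - 5 = -5 + g^{2}$)
$M{\left(Q \right)} = \sqrt{116 + Q}$ ($M{\left(Q \right)} = \sqrt{Q - \left(5 - 11^{2}\right)} = \sqrt{Q + \left(-5 + 121\right)} = \sqrt{Q + 116} = \sqrt{116 + Q}$)
$M{\left(-564 \right)} - 145193 = \sqrt{116 - 564} - 145193 = \sqrt{-448} + \left(-148924 + 3731\right) = 8 i \sqrt{7} - 145193 = -145193 + 8 i \sqrt{7}$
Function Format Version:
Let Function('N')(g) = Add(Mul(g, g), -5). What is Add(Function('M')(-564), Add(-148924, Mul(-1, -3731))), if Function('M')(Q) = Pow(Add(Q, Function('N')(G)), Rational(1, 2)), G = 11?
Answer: Add(-145193, Mul(8, I, Pow(7, Rational(1, 2)))) ≈ Add(-1.4519e+5, Mul(21.166, I))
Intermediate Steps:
Function('N')(g) = Add(-5, Pow(g, 2)) (Function('N')(g) = Add(Pow(g, 2), -5) = Add(-5, Pow(g, 2)))
Function('M')(Q) = Pow(Add(116, Q), Rational(1, 2)) (Function('M')(Q) = Pow(Add(Q, Add(-5, Pow(11, 2))), Rational(1, 2)) = Pow(Add(Q, Add(-5, 121)), Rational(1, 2)) = Pow(Add(Q, 116), Rational(1, 2)) = Pow(Add(116, Q), Rational(1, 2)))
Add(Function('M')(-564), Add(-148924, Mul(-1, -3731))) = Add(Pow(Add(116, -564), Rational(1, 2)), Add(-148924, Mul(-1, -3731))) = Add(Pow(-448, Rational(1, 2)), Add(-148924, 3731)) = Add(Mul(8, I, Pow(7, Rational(1, 2))), -145193) = Add(-145193, Mul(8, I, Pow(7, Rational(1, 2))))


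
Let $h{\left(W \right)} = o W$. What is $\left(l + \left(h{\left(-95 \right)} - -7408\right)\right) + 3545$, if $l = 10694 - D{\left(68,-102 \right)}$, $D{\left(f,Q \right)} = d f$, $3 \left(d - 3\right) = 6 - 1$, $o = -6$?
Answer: $\frac{65699}{3} \approx 21900.0$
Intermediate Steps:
$d = \frac{14}{3}$ ($d = 3 + \frac{6 - 1}{3} = 3 + \frac{1}{3} \cdot 5 = 3 + \frac{5}{3} = \frac{14}{3} \approx 4.6667$)
$D{\left(f,Q \right)} = \frac{14 f}{3}$
$l = \frac{31130}{3}$ ($l = 10694 - \frac{14}{3} \cdot 68 = 10694 - \frac{952}{3} = \frac{31130}{3} \approx 10377.0$)
$h{\left(W \right)} = - 6 W$
$\left(l + \left(h{\left(-95 \right)} - -7408\right)\right) + 3545 = \left(\frac{31130}{3} - -7978\right) + 3545 = \left(\frac{31130}{3} + \left(570 + 7408\right)\right) + 3545 = \left(\frac{31130}{3} + 7978\right) + 3545 = \frac{55064}{3} + 3545 = \frac{65699}{3}$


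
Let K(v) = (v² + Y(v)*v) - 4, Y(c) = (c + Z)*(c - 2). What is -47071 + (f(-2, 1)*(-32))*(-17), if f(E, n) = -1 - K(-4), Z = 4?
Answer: -54143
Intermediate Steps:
Y(c) = (-2 + c)*(4 + c) (Y(c) = (c + 4)*(c - 2) = (4 + c)*(-2 + c) = (-2 + c)*(4 + c))
K(v) = -4 + v² + v*(-8 + v² + 2*v) (K(v) = (v² + (-8 + v² + 2*v)*v) - 4 = (v² + v*(-8 + v² + 2*v)) - 4 = -4 + v² + v*(-8 + v² + 2*v))
f(E, n) = -13 (f(E, n) = -1 - (-4 + (-4)³ - 8*(-4) + 3*(-4)²) = -1 - (-4 - 64 + 32 + 3*16) = -1 - (-4 - 64 + 32 + 48) = -1 - 1*12 = -1 - 12 = -13)
-47071 + (f(-2, 1)*(-32))*(-17) = -47071 - 13*(-32)*(-17) = -47071 + 416*(-17) = -47071 - 7072 = -54143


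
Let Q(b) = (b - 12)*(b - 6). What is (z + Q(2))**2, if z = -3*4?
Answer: 784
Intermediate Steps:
Q(b) = (-12 + b)*(-6 + b)
z = -12
(z + Q(2))**2 = (-12 + (72 + 2**2 - 18*2))**2 = (-12 + (72 + 4 - 36))**2 = (-12 + 40)**2 = 28**2 = 784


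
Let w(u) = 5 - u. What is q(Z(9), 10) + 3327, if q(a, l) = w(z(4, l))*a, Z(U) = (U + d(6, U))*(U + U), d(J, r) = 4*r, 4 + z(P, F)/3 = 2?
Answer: 12237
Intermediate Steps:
z(P, F) = -6 (z(P, F) = -12 + 3*2 = -12 + 6 = -6)
Z(U) = 10*U**2 (Z(U) = (U + 4*U)*(U + U) = (5*U)*(2*U) = 10*U**2)
q(a, l) = 11*a (q(a, l) = (5 - 1*(-6))*a = (5 + 6)*a = 11*a)
q(Z(9), 10) + 3327 = 11*(10*9**2) + 3327 = 11*(10*81) + 3327 = 11*810 + 3327 = 8910 + 3327 = 12237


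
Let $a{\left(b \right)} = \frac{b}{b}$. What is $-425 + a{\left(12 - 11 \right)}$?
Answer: $-424$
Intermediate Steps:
$a{\left(b \right)} = 1$
$-425 + a{\left(12 - 11 \right)} = -425 + 1 = -424$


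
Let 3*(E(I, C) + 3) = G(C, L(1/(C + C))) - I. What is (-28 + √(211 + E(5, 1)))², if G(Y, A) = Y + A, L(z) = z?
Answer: (168 - √7446)²/36 ≈ 185.46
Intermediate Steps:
G(Y, A) = A + Y
E(I, C) = -3 - I/3 + C/3 + 1/(6*C) (E(I, C) = -3 + ((1/(C + C) + C) - I)/3 = -3 + ((1/(2*C) + C) - I)/3 = -3 + ((C + 1/(2*C)) - I)/3 = -3 + (C + 1/(2*C) - I)/3 = -3 + (-I/3 + C/3 + 1/(6*C)) = -3 - I/3 + C/3 + 1/(6*C))
(-28 + √(211 + E(5, 1)))² = (-28 + √(211 + (-3 - ⅓*5 + (⅓)*1 + (⅙)/1)))² = (-28 + √(211 + (-3 - 5/3 + ⅓ + (⅙)*1)))² = (-28 + √(211 + (-3 - 5/3 + ⅓ + ⅙)))² = (-28 + √(211 - 25/6))² = (-28 + √(1241/6))² = (-28 + √7446/6)²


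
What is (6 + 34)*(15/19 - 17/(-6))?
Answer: 8260/57 ≈ 144.91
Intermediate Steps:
(6 + 34)*(15/19 - 17/(-6)) = 40*(15*(1/19) - 17*(-⅙)) = 40*(15/19 + 17/6) = 40*(413/114) = 8260/57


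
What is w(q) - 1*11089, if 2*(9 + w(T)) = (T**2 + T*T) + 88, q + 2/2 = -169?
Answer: 17846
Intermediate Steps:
q = -170 (q = -1 - 169 = -170)
w(T) = 35 + T**2 (w(T) = -9 + ((T**2 + T*T) + 88)/2 = -9 + ((T**2 + T**2) + 88)/2 = -9 + (2*T**2 + 88)/2 = -9 + (88 + 2*T**2)/2 = -9 + (44 + T**2) = 35 + T**2)
w(q) - 1*11089 = (35 + (-170)**2) - 1*11089 = (35 + 28900) - 11089 = 28935 - 11089 = 17846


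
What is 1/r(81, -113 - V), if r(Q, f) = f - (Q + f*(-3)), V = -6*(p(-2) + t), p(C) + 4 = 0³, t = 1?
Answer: -1/605 ≈ -0.0016529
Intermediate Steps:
p(C) = -4 (p(C) = -4 + 0³ = -4 + 0 = -4)
V = 18 (V = -6*(-4 + 1) = -6*(-3) = 18)
r(Q, f) = -Q + 4*f (r(Q, f) = f - (Q - 3*f) = f + (-Q + 3*f) = -Q + 4*f)
1/r(81, -113 - V) = 1/(-1*81 + 4*(-113 - 1*18)) = 1/(-81 + 4*(-113 - 18)) = 1/(-81 + 4*(-131)) = 1/(-81 - 524) = 1/(-605) = -1/605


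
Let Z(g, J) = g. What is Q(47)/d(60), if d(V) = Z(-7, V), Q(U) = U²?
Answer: -2209/7 ≈ -315.57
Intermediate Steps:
d(V) = -7
Q(47)/d(60) = 47²/(-7) = 2209*(-⅐) = -2209/7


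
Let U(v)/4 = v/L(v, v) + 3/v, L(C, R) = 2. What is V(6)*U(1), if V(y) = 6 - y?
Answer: 0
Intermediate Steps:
U(v) = 2*v + 12/v (U(v) = 4*(v/2 + 3/v) = 2*v + 12/v)
V(6)*U(1) = (6 - 1*6)*(2*1 + 12/1) = (6 - 6)*(2 + 12*1) = 0*(2 + 12) = 0*14 = 0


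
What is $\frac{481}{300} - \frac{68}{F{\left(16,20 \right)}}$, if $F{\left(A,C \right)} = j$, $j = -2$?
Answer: $\frac{10681}{300} \approx 35.603$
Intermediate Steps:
$F{\left(A,C \right)} = -2$
$\frac{481}{300} - \frac{68}{F{\left(16,20 \right)}} = \frac{481}{300} - \frac{68}{-2} = 481 \cdot \frac{1}{300} - -34 = \frac{481}{300} + 34 = \frac{10681}{300}$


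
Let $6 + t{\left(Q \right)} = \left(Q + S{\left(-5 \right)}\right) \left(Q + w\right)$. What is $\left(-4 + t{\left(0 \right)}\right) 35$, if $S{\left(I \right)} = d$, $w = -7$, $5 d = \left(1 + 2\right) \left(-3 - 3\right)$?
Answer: $532$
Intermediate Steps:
$d = - \frac{18}{5}$ ($d = \frac{\left(1 + 2\right) \left(-3 - 3\right)}{5} = \frac{3 \left(-6\right)}{5} = \frac{1}{5} \left(-18\right) = - \frac{18}{5} \approx -3.6$)
$S{\left(I \right)} = - \frac{18}{5}$
$t{\left(Q \right)} = -6 + \left(-7 + Q\right) \left(- \frac{18}{5} + Q\right)$ ($t{\left(Q \right)} = -6 + \left(Q - \frac{18}{5}\right) \left(Q - 7\right) = -6 + \left(- \frac{18}{5} + Q\right) \left(-7 + Q\right) = -6 + \left(-7 + Q\right) \left(- \frac{18}{5} + Q\right)$)
$\left(-4 + t{\left(0 \right)}\right) 35 = \left(-4 + \left(\frac{96}{5} + 0^{2} - 0\right)\right) 35 = \left(-4 + \left(\frac{96}{5} + 0 + 0\right)\right) 35 = \left(-4 + \frac{96}{5}\right) 35 = \frac{76}{5} \cdot 35 = 532$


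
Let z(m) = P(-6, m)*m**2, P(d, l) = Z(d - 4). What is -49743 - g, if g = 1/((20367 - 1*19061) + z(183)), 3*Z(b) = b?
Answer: -5487846731/110324 ≈ -49743.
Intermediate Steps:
Z(b) = b/3
P(d, l) = -4/3 + d/3 (P(d, l) = (d - 4)/3 = (-4 + d)/3 = -4/3 + d/3)
z(m) = -10*m**2/3 (z(m) = (-4/3 + (1/3)*(-6))*m**2 = (-4/3 - 2)*m**2 = -10*m**2/3)
g = -1/110324 (g = 1/((20367 - 1*19061) - 10/3*183**2) = 1/((20367 - 19061) - 10/3*33489) = 1/(1306 - 111630) = 1/(-110324) = -1/110324 ≈ -9.0642e-6)
-49743 - g = -49743 - 1*(-1/110324) = -49743 + 1/110324 = -5487846731/110324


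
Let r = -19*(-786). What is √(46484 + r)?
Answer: √61418 ≈ 247.83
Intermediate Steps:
r = 14934
√(46484 + r) = √(46484 + 14934) = √61418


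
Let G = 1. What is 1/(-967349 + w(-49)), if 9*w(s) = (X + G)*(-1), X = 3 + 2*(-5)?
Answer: -3/2902045 ≈ -1.0338e-6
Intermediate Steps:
X = -7 (X = 3 - 10 = -7)
w(s) = ⅔ (w(s) = ((-7 + 1)*(-1))/9 = (-6*(-1))/9 = (⅑)*6 = ⅔)
1/(-967349 + w(-49)) = 1/(-967349 + ⅔) = 1/(-2902045/3) = -3/2902045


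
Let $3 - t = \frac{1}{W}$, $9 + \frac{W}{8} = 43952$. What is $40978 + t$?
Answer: $\frac{14406624663}{351544} \approx 40981.0$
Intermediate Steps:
$W = 351544$ ($W = -72 + 8 \cdot 43952 = -72 + 351616 = 351544$)
$t = \frac{1054631}{351544}$ ($t = 3 - \frac{1}{351544} = \frac{1054631}{351544} \approx 3.0$)
$40978 + t = 40978 + \frac{1054631}{351544} = \frac{14406624663}{351544}$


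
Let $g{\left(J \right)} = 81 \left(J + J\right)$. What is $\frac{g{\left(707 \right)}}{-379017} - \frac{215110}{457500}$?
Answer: $- \frac{1488107243}{1926669750} \approx -0.77237$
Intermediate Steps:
$g{\left(J \right)} = 162 J$ ($g{\left(J \right)} = 81 \cdot 2 J = 162 J$)
$\frac{g{\left(707 \right)}}{-379017} - \frac{215110}{457500} = \frac{162 \cdot 707}{-379017} - \frac{215110}{457500} = 114534 \left(- \frac{1}{379017}\right) - \frac{21511}{45750} = - \frac{12726}{42113} - \frac{21511}{45750} = - \frac{1488107243}{1926669750}$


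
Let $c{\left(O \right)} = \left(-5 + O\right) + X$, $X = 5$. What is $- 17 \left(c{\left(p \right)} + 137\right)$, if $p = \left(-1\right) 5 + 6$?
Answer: $-2346$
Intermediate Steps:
$p = 1$ ($p = -5 + 6 = 1$)
$c{\left(O \right)} = O$ ($c{\left(O \right)} = \left(-5 + O\right) + 5 = O$)
$- 17 \left(c{\left(p \right)} + 137\right) = - 17 \left(1 + 137\right) = \left(-17\right) 138 = -2346$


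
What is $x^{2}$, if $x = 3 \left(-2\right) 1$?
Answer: $36$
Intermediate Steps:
$x = -6$ ($x = \left(-6\right) 1 = -6$)
$x^{2} = \left(-6\right)^{2} = 36$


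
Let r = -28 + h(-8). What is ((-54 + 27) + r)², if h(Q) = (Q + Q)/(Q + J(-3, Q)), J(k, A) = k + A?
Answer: 1058841/361 ≈ 2933.1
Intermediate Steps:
J(k, A) = A + k
h(Q) = 2*Q/(-3 + 2*Q) (h(Q) = (Q + Q)/(Q + (Q - 3)) = (2*Q)/(Q + (-3 + Q)) = (2*Q)/(-3 + 2*Q) = 2*Q/(-3 + 2*Q))
r = -516/19 (r = -28 + 2*(-8)/(-3 + 2*(-8)) = -28 + 2*(-8)/(-3 - 16) = -28 + 2*(-8)/(-19) = -28 + 2*(-8)*(-1/19) = -28 + 16/19 = -516/19 ≈ -27.158)
((-54 + 27) + r)² = ((-54 + 27) - 516/19)² = (-27 - 516/19)² = (-1029/19)² = 1058841/361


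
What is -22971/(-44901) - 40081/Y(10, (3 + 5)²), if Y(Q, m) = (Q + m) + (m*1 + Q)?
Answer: -598759091/2215116 ≈ -270.31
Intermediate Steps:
Y(Q, m) = 2*Q + 2*m (Y(Q, m) = (Q + m) + (m + Q) = (Q + m) + (Q + m) = 2*Q + 2*m)
-22971/(-44901) - 40081/Y(10, (3 + 5)²) = -22971/(-44901) - 40081/(2*10 + 2*(3 + 5)²) = -22971*(-1/44901) - 40081/(20 + 2*8²) = 7657/14967 - 40081/(20 + 2*64) = 7657/14967 - 40081/(20 + 128) = 7657/14967 - 40081/148 = -598759091/2215116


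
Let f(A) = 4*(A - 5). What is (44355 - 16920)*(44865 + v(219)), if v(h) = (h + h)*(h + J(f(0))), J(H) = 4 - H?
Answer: 4150888065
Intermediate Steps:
f(A) = -20 + 4*A (f(A) = 4*(-5 + A) = -20 + 4*A)
v(h) = 2*h*(24 + h) (v(h) = (h + h)*(h + (4 - (-20 + 4*0))) = (2*h)*(h + (4 - (-20 + 0))) = (2*h)*(h + (4 - 1*(-20))) = (2*h)*(h + (4 + 20)) = (2*h)*(h + 24) = (2*h)*(24 + h) = 2*h*(24 + h))
(44355 - 16920)*(44865 + v(219)) = (44355 - 16920)*(44865 + 2*219*(24 + 219)) = 27435*(44865 + 2*219*243) = 27435*(44865 + 106434) = 27435*151299 = 4150888065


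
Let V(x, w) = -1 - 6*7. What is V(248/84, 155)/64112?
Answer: -43/64112 ≈ -0.00067070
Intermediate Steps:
V(x, w) = -43 (V(x, w) = -1 - 42 = -43)
V(248/84, 155)/64112 = -43/64112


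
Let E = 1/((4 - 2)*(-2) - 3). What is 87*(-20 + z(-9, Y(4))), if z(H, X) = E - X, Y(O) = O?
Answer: -14703/7 ≈ -2100.4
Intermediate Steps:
E = -⅐ (E = 1/(2*(-2) - 3) = 1/(-4 - 3) = 1/(-7) = -⅐ ≈ -0.14286)
z(H, X) = -⅐ - X
87*(-20 + z(-9, Y(4))) = 87*(-20 + (-⅐ - 1*4)) = 87*(-20 + (-⅐ - 4)) = 87*(-20 - 29/7) = 87*(-169/7) = -14703/7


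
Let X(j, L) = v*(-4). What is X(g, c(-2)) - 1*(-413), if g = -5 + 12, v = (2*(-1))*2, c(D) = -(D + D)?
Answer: 429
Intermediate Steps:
c(D) = -2*D
v = -4 (v = -2*2 = -4)
g = 7
X(j, L) = 16 (X(j, L) = -4*(-4) = 16)
X(g, c(-2)) - 1*(-413) = 16 - 1*(-413) = 16 + 413 = 429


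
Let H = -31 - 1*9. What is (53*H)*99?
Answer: -209880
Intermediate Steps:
H = -40 (H = -31 - 9 = -40)
(53*H)*99 = (53*(-40))*99 = -2120*99 = -209880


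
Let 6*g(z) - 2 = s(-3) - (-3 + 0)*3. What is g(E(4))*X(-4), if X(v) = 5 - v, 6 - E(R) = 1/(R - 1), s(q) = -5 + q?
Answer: 9/2 ≈ 4.5000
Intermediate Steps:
E(R) = 6 - 1/(-1 + R) (E(R) = 6 - 1/(R - 1) = 6 - 1/(-1 + R))
g(z) = 1/2 (g(z) = 1/3 + ((-5 - 3) - (-3 + 0)*3)/6 = 1/3 + (-8 - (-3)*3)/6 = 1/3 + (-8 - 1*(-9))/6 = 1/3 + (-8 + 9)/6 = 1/3 + (1/6)*1 = 1/3 + 1/6 = 1/2)
g(E(4))*X(-4) = (5 - 1*(-4))/2 = (5 + 4)/2 = (1/2)*9 = 9/2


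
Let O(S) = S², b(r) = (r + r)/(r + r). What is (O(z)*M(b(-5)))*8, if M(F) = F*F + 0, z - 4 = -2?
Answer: 32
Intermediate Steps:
z = 2 (z = 4 - 2 = 2)
b(r) = 1 (b(r) = (2*r)/((2*r)) = (2*r)*(1/(2*r)) = 1)
M(F) = F² (M(F) = F² + 0 = F²)
(O(z)*M(b(-5)))*8 = (2²*1²)*8 = (4*1)*8 = 4*8 = 32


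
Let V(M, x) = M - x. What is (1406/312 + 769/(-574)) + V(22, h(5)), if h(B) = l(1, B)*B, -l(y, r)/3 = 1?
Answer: 1798343/44772 ≈ 40.167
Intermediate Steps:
l(y, r) = -3 (l(y, r) = -3*1 = -3)
h(B) = -3*B
(1406/312 + 769/(-574)) + V(22, h(5)) = (1406/312 + 769/(-574)) + (22 - (-3)*5) = (1406*(1/312) + 769*(-1/574)) + (22 - 1*(-15)) = (703/156 - 769/574) + (22 + 15) = 141779/44772 + 37 = 1798343/44772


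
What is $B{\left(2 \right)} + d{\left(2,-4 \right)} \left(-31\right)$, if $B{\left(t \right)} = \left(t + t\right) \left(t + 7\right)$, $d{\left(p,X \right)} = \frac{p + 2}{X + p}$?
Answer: $98$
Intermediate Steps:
$d{\left(p,X \right)} = \frac{2 + p}{X + p}$
$B{\left(t \right)} = 2 t \left(7 + t\right)$
$B{\left(2 \right)} + d{\left(2,-4 \right)} \left(-31\right) = 2 \cdot 2 \left(7 + 2\right) + \frac{2 + 2}{-4 + 2} \left(-31\right) = 2 \cdot 2 \cdot 9 + \frac{1}{-2} \cdot 4 \left(-31\right) = 36 + \left(- \frac{1}{2}\right) 4 \left(-31\right) = 36 - -62 = 36 + 62 = 98$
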